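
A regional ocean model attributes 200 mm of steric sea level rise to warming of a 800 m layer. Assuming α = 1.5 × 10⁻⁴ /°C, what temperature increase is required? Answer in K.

ΔT = Δh/(αH) = 0.2 / (1.5×10⁻⁴ × 800) ≈ 1.667 K

ΔT ≈ 1.7 K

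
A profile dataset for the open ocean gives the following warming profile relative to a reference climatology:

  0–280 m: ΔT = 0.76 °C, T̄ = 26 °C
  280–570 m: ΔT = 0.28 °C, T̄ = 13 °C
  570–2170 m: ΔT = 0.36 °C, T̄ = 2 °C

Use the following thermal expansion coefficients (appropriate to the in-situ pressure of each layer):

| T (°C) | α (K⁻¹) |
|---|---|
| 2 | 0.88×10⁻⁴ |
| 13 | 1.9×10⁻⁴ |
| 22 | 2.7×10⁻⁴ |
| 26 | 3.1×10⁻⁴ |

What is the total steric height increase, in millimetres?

Δh ≈ 132 mm

Layer 1 at 26 °C → α = 3.1×10⁻⁴ K⁻¹
Layer 2 at 13 °C → α = 1.9×10⁻⁴ K⁻¹
Layer 3 at 2 °C → α = 0.88×10⁻⁴ K⁻¹
0.76 × 280 × 3.1×10⁻⁴ = 0.065968 m
290 × 0.28 × 1.9×10⁻⁴ = 0.015428 m
570–2170 m: 1600 × 0.36 × 0.88×10⁻⁴ = 0.050688 m
Δh = 0.065968 + 0.015428 + 0.050688 = 0.132084 m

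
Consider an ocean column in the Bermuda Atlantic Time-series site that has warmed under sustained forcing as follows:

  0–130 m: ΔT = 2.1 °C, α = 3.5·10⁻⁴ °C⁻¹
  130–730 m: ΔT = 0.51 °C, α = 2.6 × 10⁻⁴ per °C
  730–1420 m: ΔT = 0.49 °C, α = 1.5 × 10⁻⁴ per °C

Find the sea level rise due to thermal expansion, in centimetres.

Δh = 22.6 cm

Layer 1: 3.5×10⁻⁴ × 2.1 × 130 = 0.09555 m
600 × 2.6×10⁻⁴ × 0.51 = 0.07956 m
730–1420 m: 1.5×10⁻⁴ × 690 × 0.49 = 0.050715 m
Δh = 0.09555 + 0.07956 + 0.050715 = 0.225825 m ≈ 22.6 cm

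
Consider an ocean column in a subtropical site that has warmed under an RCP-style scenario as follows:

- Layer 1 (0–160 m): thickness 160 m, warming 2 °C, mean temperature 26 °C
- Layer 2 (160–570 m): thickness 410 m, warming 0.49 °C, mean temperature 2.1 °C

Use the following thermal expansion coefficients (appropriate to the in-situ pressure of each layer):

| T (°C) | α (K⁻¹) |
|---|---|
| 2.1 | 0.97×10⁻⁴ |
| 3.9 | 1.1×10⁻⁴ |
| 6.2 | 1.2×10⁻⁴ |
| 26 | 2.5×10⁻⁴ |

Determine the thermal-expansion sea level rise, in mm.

Layer 1 at 26 °C → α = 2.5×10⁻⁴ K⁻¹
Layer 2 at 2.1 °C → α = 0.97×10⁻⁴ K⁻¹
0–160 m: 2.5×10⁻⁴ × 2 × 160 = 0.08000 m
Layer 2: 410 × 0.49 × 0.97×10⁻⁴ = 0.0194873 m
Δh = 0.08000 + 0.0194873 = 0.0994873 m

99 mm of thermosteric rise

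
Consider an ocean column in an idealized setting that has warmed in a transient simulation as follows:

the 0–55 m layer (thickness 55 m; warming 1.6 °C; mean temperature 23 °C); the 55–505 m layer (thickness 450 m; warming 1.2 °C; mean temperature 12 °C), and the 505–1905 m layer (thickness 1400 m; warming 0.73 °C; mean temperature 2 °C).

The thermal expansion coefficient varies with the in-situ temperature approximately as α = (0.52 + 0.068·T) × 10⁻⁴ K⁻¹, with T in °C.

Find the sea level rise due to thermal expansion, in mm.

158 mm

Layer 1: α = (0.52 + 0.068×23)×10⁻⁴ = 2.084×10⁻⁴ K⁻¹
Layer 2: α = (0.52 + 0.068×12)×10⁻⁴ = 1.336×10⁻⁴ K⁻¹
Layer 3: α = (0.52 + 0.068×2)×10⁻⁴ = 0.656×10⁻⁴ K⁻¹
1.6 × 55 × 2.084×10⁻⁴ = 0.0183392 m
Layer 2: 1.2 × 1.336×10⁻⁴ × 450 = 0.072144 m
Layer 3: 0.656×10⁻⁴ × 1400 × 0.73 = 0.0670432 m
Δh = 0.0183392 + 0.072144 + 0.0670432 = 0.1575264 m ≈ 158 mm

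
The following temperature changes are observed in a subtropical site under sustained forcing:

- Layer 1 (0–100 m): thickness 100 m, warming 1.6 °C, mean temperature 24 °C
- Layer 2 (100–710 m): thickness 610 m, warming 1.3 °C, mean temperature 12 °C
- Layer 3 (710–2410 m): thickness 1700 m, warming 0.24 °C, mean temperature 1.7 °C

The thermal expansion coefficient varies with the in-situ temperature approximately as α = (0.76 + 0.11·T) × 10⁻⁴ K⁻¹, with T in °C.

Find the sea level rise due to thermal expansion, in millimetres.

Δh = 260 mm

Layer 1: α = (0.76 + 0.11×24)×10⁻⁴ = 3.4×10⁻⁴ K⁻¹
Layer 2: α = (0.76 + 0.11×12)×10⁻⁴ = 2.08×10⁻⁴ K⁻¹
Layer 3: α = (0.76 + 0.11×1.7)×10⁻⁴ = 0.947×10⁻⁴ K⁻¹
Layer 1: 100 × 3.4×10⁻⁴ × 1.6 = 0.05440 m
100–710 m: 2.08×10⁻⁴ × 1.3 × 610 = 0.164944 m
1700 × 0.24 × 0.947×10⁻⁴ = 0.0386376 m
Δh = 0.05440 + 0.164944 + 0.0386376 = 0.2579816 m ≈ 260 mm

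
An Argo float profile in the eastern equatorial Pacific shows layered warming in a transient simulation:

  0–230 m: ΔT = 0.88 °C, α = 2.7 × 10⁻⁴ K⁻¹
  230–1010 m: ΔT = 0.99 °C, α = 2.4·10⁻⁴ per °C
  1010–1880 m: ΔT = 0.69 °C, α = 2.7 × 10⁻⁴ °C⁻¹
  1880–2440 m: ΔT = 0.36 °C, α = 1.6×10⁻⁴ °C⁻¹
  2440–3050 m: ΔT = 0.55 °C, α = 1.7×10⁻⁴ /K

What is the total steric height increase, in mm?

Layer 1: 2.7×10⁻⁴ × 0.88 × 230 = 0.054648 m
2.4×10⁻⁴ × 780 × 0.99 = 0.185328 m
Layer 3: 870 × 0.69 × 2.7×10⁻⁴ = 0.162081 m
1880–2440 m: 0.36 × 560 × 1.6×10⁻⁴ = 0.032256 m
1.7×10⁻⁴ × 0.55 × 610 = 0.057035 m
Δh = 0.054648 + 0.185328 + 0.162081 + 0.032256 + 0.057035 = 0.491348 m

491 mm of thermosteric rise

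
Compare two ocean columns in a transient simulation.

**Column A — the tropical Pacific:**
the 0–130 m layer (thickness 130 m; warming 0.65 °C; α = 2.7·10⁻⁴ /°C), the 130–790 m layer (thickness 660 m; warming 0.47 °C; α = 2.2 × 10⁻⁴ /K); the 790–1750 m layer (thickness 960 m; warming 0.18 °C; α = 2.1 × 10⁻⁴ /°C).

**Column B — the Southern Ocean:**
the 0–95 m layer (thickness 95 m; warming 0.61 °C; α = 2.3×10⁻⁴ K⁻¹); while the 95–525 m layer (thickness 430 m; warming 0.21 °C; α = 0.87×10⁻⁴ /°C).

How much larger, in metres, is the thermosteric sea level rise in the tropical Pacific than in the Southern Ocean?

A Layer 1: 130 × 0.65 × 2.7×10⁻⁴ = 0.022815 m
A 0.47 × 660 × 2.2×10⁻⁴ = 0.068244 m
A 790–1750 m: 960 × 2.1×10⁻⁴ × 0.18 = 0.036288 m
A total: 0.127347 m
B 2.3×10⁻⁴ × 0.61 × 95 = 0.0133285 m
B 0.87×10⁻⁴ × 0.21 × 430 = 0.0078561 m
B total: 0.0211846 m
Difference: 0.127347 − 0.0211846 = 0.1061624 m

0.11 m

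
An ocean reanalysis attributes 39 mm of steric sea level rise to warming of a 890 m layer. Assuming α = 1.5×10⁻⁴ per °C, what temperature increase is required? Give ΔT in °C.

ΔT = Δh/(αH) = 0.039 / (1.5×10⁻⁴ × 890) ≈ 0.2921 °C

about 0.29 °C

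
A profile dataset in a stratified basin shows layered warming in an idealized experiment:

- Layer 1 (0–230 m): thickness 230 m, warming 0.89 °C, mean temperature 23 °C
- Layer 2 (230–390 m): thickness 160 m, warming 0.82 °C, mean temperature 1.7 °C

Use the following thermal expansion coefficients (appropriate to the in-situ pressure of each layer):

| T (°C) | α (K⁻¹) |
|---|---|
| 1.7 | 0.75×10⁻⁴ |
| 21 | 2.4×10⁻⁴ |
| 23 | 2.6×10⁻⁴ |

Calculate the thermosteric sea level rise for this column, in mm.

Layer 1 at 23 °C → α = 2.6×10⁻⁴ K⁻¹
Layer 2 at 1.7 °C → α = 0.75×10⁻⁴ K⁻¹
2.6×10⁻⁴ × 230 × 0.89 = 0.053222 m
230–390 m: 0.75×10⁻⁴ × 160 × 0.82 = 0.00984 m
Δh = 0.053222 + 0.00984 = 0.063062 m ≈ 63.1 mm

63.1 mm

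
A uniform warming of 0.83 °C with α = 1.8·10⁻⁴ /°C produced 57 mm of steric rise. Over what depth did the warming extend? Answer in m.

H = Δh/(αΔT) = 0.057 / (1.8×10⁻⁴ × 0.83) ≈ 381.5 m

about 382 m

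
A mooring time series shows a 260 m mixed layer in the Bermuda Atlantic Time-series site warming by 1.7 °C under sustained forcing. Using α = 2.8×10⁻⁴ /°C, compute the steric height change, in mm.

Δh = αΔT·H = 2.8×10⁻⁴ × 1.7 × 260 = 0.12376 m

Δh ≈ 120 mm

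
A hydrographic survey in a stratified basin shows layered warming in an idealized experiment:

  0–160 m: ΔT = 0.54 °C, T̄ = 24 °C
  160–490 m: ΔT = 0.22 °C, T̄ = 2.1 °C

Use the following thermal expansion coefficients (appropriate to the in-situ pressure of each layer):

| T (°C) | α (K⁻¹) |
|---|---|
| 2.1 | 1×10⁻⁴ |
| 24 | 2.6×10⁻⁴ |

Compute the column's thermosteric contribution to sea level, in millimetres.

Layer 1 at 24 °C → α = 2.6×10⁻⁴ K⁻¹
Layer 2 at 2.1 °C → α = 1×10⁻⁴ K⁻¹
0–160 m: 0.54 × 2.6×10⁻⁴ × 160 = 0.022464 m
0.22 × 330 × 1×10⁻⁴ = 0.00726 m
Δh = 0.022464 + 0.00726 = 0.029724 m

Δh = 29.7 mm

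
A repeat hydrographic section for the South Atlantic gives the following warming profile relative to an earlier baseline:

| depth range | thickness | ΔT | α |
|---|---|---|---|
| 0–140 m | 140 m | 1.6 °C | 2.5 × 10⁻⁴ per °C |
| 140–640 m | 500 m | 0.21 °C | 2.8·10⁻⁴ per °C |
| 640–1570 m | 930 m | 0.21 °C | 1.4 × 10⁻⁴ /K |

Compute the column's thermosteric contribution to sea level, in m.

0.113 m of thermosteric rise

Layer 1: 1.6 × 140 × 2.5×10⁻⁴ = 0.05600 m
Layer 2: 500 × 0.21 × 2.8×10⁻⁴ = 0.02940 m
1.4×10⁻⁴ × 0.21 × 930 = 0.027342 m
Δh = 0.05600 + 0.02940 + 0.027342 = 0.112742 m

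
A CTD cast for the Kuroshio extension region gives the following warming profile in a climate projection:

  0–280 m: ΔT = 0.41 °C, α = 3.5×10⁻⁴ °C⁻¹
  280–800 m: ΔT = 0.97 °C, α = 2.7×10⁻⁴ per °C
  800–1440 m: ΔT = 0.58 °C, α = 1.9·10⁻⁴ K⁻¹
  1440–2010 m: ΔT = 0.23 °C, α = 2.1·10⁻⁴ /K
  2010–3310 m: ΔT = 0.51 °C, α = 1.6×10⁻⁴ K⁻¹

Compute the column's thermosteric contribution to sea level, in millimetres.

280 × 3.5×10⁻⁴ × 0.41 = 0.04018 m
280–800 m: 0.97 × 520 × 2.7×10⁻⁴ = 0.136188 m
1.9×10⁻⁴ × 640 × 0.58 = 0.070528 m
Layer 4: 0.23 × 2.1×10⁻⁴ × 570 = 0.027531 m
Layer 5: 0.51 × 1.6×10⁻⁴ × 1300 = 0.10608 m
Δh = 0.04018 + 0.136188 + 0.070528 + 0.027531 + 0.10608 = 0.380507 m

about 381 mm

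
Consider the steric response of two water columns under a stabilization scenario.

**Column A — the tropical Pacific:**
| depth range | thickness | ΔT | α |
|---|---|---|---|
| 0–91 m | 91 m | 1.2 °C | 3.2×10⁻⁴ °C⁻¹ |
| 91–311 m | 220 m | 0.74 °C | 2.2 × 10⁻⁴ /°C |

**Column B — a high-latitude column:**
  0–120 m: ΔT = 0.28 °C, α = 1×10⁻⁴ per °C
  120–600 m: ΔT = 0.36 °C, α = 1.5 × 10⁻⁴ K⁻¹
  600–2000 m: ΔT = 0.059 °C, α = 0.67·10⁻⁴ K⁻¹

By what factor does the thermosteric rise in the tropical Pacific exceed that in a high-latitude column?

A 1.2 × 91 × 3.2×10⁻⁴ = 0.034944 m
A 0.74 × 220 × 2.2×10⁻⁴ = 0.035816 m
A total: 0.07076 m
B 0–120 m: 0.28 × 1×10⁻⁴ × 120 = 0.00336 m
B 1.5×10⁻⁴ × 0.36 × 480 = 0.02592 m
B Layer 3: 0.67×10⁻⁴ × 0.059 × 1400 = 0.0055342 m
B total: 0.0348142 m
Ratio: 0.07076 / 0.0348142 ≈ 2.033

2.0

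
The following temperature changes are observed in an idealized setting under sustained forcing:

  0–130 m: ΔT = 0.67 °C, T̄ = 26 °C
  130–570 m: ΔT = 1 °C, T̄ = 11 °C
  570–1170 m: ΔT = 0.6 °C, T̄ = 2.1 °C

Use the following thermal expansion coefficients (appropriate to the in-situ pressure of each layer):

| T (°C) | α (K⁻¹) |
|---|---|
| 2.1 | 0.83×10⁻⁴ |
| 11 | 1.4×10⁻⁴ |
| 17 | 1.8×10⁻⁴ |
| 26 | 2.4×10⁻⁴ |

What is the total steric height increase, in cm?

Layer 1 at 26 °C → α = 2.4×10⁻⁴ K⁻¹
Layer 2 at 11 °C → α = 1.4×10⁻⁴ K⁻¹
Layer 3 at 2.1 °C → α = 0.83×10⁻⁴ K⁻¹
Layer 1: 0.67 × 130 × 2.4×10⁻⁴ = 0.020904 m
Layer 2: 1.4×10⁻⁴ × 1 × 440 = 0.06160 m
Layer 3: 0.83×10⁻⁴ × 600 × 0.6 = 0.02988 m
Δh = 0.020904 + 0.06160 + 0.02988 = 0.112384 m ≈ 11.2 cm

11.2 cm of thermosteric rise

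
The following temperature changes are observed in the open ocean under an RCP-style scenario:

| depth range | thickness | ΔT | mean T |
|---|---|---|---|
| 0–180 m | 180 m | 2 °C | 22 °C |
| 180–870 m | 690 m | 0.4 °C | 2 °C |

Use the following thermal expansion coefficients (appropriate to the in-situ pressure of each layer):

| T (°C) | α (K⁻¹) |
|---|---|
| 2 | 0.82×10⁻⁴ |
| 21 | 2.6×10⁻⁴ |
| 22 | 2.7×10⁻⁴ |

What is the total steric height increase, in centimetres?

Layer 1 at 22 °C → α = 2.7×10⁻⁴ K⁻¹
Layer 2 at 2 °C → α = 0.82×10⁻⁴ K⁻¹
Layer 1: 2 × 180 × 2.7×10⁻⁴ = 0.09720 m
180–870 m: 690 × 0.82×10⁻⁴ × 0.4 = 0.022632 m
Δh = 0.09720 + 0.022632 = 0.119832 m

12 cm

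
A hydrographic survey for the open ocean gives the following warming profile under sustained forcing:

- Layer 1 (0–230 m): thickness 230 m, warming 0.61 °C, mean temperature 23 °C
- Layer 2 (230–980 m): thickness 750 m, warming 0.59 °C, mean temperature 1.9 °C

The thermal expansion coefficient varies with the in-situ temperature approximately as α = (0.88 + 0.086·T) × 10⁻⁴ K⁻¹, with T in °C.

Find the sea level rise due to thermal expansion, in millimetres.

Layer 1: α = (0.88 + 0.086×23)×10⁻⁴ = 2.858×10⁻⁴ K⁻¹
Layer 2: α = (0.88 + 0.086×1.9)×10⁻⁴ = 1.0434×10⁻⁴ K⁻¹
0.61 × 230 × 2.858×10⁻⁴ = 0.04009774 m
Layer 2: 0.59 × 1.0434×10⁻⁴ × 750 = 0.04617045 m
Δh = 0.04009774 + 0.04617045 = 0.08626819 m

Δh ≈ 86 mm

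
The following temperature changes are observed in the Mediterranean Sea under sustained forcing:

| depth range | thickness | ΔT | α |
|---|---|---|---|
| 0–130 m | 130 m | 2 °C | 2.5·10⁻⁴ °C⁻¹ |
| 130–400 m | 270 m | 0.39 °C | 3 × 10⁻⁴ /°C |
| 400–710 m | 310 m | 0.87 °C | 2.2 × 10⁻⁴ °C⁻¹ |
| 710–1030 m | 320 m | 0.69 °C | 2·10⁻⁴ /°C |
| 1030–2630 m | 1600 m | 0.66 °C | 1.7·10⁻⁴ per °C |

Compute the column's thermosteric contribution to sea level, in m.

Δh = 0.380 m

130 × 2.5×10⁻⁴ × 2 = 0.06500 m
Layer 2: 3×10⁻⁴ × 270 × 0.39 = 0.03159 m
Layer 3: 2.2×10⁻⁴ × 0.87 × 310 = 0.059334 m
Layer 4: 2×10⁻⁴ × 320 × 0.69 = 0.04416 m
Layer 5: 0.66 × 1600 × 1.7×10⁻⁴ = 0.17952 m
Δh = 0.06500 + 0.03159 + 0.059334 + 0.04416 + 0.17952 = 0.379604 m ≈ 0.380 m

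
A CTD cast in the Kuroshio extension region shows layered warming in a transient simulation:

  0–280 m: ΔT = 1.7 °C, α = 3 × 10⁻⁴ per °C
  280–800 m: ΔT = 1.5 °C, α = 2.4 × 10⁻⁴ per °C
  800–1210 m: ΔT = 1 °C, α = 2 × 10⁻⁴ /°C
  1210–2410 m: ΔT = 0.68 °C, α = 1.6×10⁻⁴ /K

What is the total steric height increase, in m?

0.543 m of thermosteric rise

0–280 m: 3×10⁻⁴ × 1.7 × 280 = 0.14280 m
520 × 1.5 × 2.4×10⁻⁴ = 0.18720 m
410 × 2×10⁻⁴ × 1 = 0.08200 m
1210–2410 m: 1200 × 0.68 × 1.6×10⁻⁴ = 0.13056 m
Δh = 0.14280 + 0.18720 + 0.08200 + 0.13056 = 0.54256 m ≈ 0.543 m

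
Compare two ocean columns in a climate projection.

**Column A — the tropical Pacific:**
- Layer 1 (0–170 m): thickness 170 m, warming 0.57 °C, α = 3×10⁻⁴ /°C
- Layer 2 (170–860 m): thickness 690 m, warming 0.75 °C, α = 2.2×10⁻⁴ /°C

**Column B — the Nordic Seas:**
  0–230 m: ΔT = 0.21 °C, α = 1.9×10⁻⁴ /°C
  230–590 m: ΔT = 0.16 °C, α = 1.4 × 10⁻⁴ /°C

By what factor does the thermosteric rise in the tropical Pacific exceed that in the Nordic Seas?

A 0–170 m: 3×10⁻⁴ × 170 × 0.57 = 0.02907 m
A 2.2×10⁻⁴ × 690 × 0.75 = 0.11385 m
A total: 0.14292 m
B 0.21 × 230 × 1.9×10⁻⁴ = 0.009177 m
B 230–590 m: 1.4×10⁻⁴ × 360 × 0.16 = 0.008064 m
B total: 0.017241 m
Ratio: 0.14292 / 0.017241 ≈ 8.290

≈ 8.29×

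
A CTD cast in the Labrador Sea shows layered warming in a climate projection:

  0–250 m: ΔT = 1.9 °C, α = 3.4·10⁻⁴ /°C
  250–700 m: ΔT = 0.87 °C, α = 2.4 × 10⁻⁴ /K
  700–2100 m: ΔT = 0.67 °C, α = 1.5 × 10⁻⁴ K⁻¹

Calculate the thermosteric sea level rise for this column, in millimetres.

0–250 m: 1.9 × 250 × 3.4×10⁻⁴ = 0.16150 m
Layer 2: 450 × 2.4×10⁻⁴ × 0.87 = 0.09396 m
700–2100 m: 1400 × 1.5×10⁻⁴ × 0.67 = 0.14070 m
Δh = 0.16150 + 0.09396 + 0.14070 = 0.39616 m

Δh ≈ 396 mm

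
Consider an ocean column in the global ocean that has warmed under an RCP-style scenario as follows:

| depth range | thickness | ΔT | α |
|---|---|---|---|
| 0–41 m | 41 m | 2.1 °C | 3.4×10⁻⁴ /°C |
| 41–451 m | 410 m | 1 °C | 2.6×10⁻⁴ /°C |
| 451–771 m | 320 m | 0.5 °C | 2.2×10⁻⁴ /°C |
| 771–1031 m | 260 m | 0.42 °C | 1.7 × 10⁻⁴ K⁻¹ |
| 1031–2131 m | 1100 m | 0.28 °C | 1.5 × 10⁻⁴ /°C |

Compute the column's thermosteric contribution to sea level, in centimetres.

Δh ≈ 24 cm

2.1 × 41 × 3.4×10⁻⁴ = 0.029274 m
Layer 2: 410 × 2.6×10⁻⁴ × 1 = 0.10660 m
320 × 2.2×10⁻⁴ × 0.5 = 0.03520 m
771–1031 m: 260 × 1.7×10⁻⁴ × 0.42 = 0.018564 m
1031–2131 m: 0.28 × 1100 × 1.5×10⁻⁴ = 0.04620 m
Δh = 0.029274 + 0.10660 + 0.03520 + 0.018564 + 0.04620 = 0.235838 m ≈ 24 cm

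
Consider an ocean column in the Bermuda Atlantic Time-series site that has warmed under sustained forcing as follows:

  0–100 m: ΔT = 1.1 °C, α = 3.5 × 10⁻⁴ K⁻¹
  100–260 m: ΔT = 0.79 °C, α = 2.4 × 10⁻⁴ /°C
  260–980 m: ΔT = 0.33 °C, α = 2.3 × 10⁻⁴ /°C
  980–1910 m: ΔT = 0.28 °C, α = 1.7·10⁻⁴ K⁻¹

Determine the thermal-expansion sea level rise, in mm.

168 mm

Layer 1: 1.1 × 100 × 3.5×10⁻⁴ = 0.03850 m
2.4×10⁻⁴ × 160 × 0.79 = 0.030336 m
Layer 3: 720 × 0.33 × 2.3×10⁻⁴ = 0.054648 m
1.7×10⁻⁴ × 0.28 × 930 = 0.044268 m
Δh = 0.03850 + 0.030336 + 0.054648 + 0.044268 = 0.167752 m ≈ 168 mm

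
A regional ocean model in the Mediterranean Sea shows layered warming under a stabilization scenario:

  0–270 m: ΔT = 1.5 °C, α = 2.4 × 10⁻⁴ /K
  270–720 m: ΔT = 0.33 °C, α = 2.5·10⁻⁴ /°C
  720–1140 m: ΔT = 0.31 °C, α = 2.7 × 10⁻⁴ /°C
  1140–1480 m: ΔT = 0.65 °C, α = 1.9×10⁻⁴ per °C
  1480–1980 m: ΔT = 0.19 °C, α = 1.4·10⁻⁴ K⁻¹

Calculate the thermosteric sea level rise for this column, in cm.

about 22.5 cm

Layer 1: 2.4×10⁻⁴ × 1.5 × 270 = 0.09720 m
0.33 × 450 × 2.5×10⁻⁴ = 0.037125 m
Layer 3: 420 × 0.31 × 2.7×10⁻⁴ = 0.035154 m
1.9×10⁻⁴ × 0.65 × 340 = 0.04199 m
1480–1980 m: 1.4×10⁻⁴ × 0.19 × 500 = 0.01330 m
Δh = 0.09720 + 0.037125 + 0.035154 + 0.04199 + 0.01330 = 0.224769 m ≈ 22.5 cm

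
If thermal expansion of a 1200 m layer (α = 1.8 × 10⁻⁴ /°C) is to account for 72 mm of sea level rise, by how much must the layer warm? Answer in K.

ΔT ≈ 0.33 K

ΔT = Δh/(αH) = 0.072 / (1.8×10⁻⁴ × 1200) ≈ 0.3333 K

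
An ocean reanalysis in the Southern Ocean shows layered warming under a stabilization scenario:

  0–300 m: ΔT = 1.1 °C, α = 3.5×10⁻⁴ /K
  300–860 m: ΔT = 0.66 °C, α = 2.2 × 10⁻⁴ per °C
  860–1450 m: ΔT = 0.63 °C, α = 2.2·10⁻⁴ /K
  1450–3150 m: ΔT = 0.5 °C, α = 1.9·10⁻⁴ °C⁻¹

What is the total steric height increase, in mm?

about 440 mm

3.5×10⁻⁴ × 300 × 1.1 = 0.11550 m
300–860 m: 0.66 × 560 × 2.2×10⁻⁴ = 0.081312 m
860–1450 m: 0.63 × 2.2×10⁻⁴ × 590 = 0.081774 m
1450–3150 m: 1700 × 1.9×10⁻⁴ × 0.5 = 0.16150 m
Δh = 0.11550 + 0.081312 + 0.081774 + 0.16150 = 0.440086 m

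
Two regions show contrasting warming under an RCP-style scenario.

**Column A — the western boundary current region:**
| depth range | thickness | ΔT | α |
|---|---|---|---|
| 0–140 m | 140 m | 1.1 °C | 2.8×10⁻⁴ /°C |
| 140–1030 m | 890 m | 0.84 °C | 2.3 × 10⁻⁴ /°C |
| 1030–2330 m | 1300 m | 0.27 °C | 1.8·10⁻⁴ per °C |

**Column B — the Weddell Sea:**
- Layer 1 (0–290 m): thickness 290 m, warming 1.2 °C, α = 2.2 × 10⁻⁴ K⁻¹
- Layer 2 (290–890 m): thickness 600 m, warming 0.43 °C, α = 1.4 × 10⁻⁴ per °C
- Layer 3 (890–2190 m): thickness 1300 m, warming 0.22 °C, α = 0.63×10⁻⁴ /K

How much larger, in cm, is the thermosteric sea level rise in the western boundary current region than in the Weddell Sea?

A Layer 1: 1.1 × 140 × 2.8×10⁻⁴ = 0.04312 m
A 140–1030 m: 0.84 × 890 × 2.3×10⁻⁴ = 0.171948 m
A 0.27 × 1.8×10⁻⁴ × 1300 = 0.06318 m
A total: 0.278248 m
B 290 × 2.2×10⁻⁴ × 1.2 = 0.07656 m
B 600 × 0.43 × 1.4×10⁻⁴ = 0.03612 m
B 1300 × 0.63×10⁻⁴ × 0.22 = 0.018018 m
B total: 0.130698 m
Difference: 0.278248 − 0.130698 = 0.14755 m

15 cm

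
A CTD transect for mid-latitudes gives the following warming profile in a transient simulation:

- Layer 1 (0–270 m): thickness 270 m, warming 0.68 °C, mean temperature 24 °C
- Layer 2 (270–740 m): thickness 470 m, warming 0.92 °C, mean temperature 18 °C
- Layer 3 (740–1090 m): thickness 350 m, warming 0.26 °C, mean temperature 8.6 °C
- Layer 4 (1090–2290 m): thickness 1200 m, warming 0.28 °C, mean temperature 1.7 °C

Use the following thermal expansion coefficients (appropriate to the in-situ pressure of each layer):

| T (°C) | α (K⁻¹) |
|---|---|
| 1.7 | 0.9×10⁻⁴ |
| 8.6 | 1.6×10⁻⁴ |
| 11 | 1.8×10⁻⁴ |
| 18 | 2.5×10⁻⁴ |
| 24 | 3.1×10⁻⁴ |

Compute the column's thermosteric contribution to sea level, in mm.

210 mm

Layer 1 at 24 °C → α = 3.1×10⁻⁴ K⁻¹
Layer 2 at 18 °C → α = 2.5×10⁻⁴ K⁻¹
Layer 3 at 8.6 °C → α = 1.6×10⁻⁴ K⁻¹
Layer 4 at 1.7 °C → α = 0.9×10⁻⁴ K⁻¹
0–270 m: 0.68 × 3.1×10⁻⁴ × 270 = 0.056916 m
270–740 m: 470 × 2.5×10⁻⁴ × 0.92 = 0.10810 m
Layer 3: 0.26 × 350 × 1.6×10⁻⁴ = 0.01456 m
Layer 4: 0.28 × 1200 × 0.9×10⁻⁴ = 0.03024 m
Δh = 0.056916 + 0.10810 + 0.01456 + 0.03024 = 0.209816 m ≈ 210 mm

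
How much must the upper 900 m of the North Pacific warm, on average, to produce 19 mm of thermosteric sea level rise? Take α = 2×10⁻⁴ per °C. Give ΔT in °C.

ΔT = Δh/(αH) = 0.019 / (2×10⁻⁴ × 900) ≈ 0.1056 °C

0.11 °C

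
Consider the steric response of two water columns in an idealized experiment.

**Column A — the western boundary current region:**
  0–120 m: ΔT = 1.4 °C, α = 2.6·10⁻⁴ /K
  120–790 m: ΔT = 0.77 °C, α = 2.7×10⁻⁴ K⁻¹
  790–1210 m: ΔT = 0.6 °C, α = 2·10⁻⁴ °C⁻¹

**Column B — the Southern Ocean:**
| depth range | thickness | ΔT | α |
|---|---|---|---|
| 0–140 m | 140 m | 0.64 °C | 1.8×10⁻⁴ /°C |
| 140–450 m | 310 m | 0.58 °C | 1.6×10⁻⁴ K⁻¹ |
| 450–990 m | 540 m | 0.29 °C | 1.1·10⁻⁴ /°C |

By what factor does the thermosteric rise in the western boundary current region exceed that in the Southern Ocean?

3.8

A 0–120 m: 2.6×10⁻⁴ × 120 × 1.4 = 0.04368 m
A 2.7×10⁻⁴ × 0.77 × 670 = 0.139293 m
A Layer 3: 2×10⁻⁴ × 420 × 0.6 = 0.05040 m
A total: 0.233373 m
B 140 × 1.8×10⁻⁴ × 0.64 = 0.016128 m
B 310 × 0.58 × 1.6×10⁻⁴ = 0.028768 m
B 0.29 × 540 × 1.1×10⁻⁴ = 0.017226 m
B total: 0.062122 m
Ratio: 0.233373 / 0.062122 ≈ 3.757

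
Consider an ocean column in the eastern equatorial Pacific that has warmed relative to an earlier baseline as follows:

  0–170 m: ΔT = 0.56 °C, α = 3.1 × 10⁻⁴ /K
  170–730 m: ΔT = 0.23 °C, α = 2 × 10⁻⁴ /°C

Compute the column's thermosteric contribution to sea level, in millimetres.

Δh ≈ 55.3 mm

0–170 m: 170 × 3.1×10⁻⁴ × 0.56 = 0.029512 m
170–730 m: 2×10⁻⁴ × 0.23 × 560 = 0.02576 m
Δh = 0.029512 + 0.02576 = 0.055272 m ≈ 55.3 mm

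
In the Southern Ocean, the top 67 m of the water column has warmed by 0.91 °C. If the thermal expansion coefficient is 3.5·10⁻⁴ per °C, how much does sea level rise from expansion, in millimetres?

Δh = αΔT·H = 3.5×10⁻⁴ × 0.91 × 67 = 0.0213395 m

21.3 mm of thermosteric rise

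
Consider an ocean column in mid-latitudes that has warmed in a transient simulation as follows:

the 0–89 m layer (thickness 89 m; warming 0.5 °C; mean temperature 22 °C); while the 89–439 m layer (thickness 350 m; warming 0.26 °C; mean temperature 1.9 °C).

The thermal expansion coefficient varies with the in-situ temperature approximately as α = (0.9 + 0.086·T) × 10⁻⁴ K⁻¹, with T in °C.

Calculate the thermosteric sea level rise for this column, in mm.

22.1 mm of thermosteric rise

Layer 1: α = (0.9 + 0.086×22)×10⁻⁴ = 2.792×10⁻⁴ K⁻¹
Layer 2: α = (0.9 + 0.086×1.9)×10⁻⁴ = 1.0634×10⁻⁴ K⁻¹
Layer 1: 89 × 0.5 × 2.792×10⁻⁴ = 0.0124244 m
Layer 2: 1.0634×10⁻⁴ × 0.26 × 350 = 0.00967694 m
Δh = 0.0124244 + 0.00967694 = 0.02210134 m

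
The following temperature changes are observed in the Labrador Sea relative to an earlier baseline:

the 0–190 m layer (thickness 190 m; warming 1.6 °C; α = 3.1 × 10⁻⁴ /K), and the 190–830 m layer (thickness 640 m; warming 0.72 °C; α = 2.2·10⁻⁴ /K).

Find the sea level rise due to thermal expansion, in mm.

about 196 mm

0–190 m: 3.1×10⁻⁴ × 190 × 1.6 = 0.09424 m
190–830 m: 2.2×10⁻⁴ × 0.72 × 640 = 0.101376 m
Δh = 0.09424 + 0.101376 = 0.195616 m ≈ 196 mm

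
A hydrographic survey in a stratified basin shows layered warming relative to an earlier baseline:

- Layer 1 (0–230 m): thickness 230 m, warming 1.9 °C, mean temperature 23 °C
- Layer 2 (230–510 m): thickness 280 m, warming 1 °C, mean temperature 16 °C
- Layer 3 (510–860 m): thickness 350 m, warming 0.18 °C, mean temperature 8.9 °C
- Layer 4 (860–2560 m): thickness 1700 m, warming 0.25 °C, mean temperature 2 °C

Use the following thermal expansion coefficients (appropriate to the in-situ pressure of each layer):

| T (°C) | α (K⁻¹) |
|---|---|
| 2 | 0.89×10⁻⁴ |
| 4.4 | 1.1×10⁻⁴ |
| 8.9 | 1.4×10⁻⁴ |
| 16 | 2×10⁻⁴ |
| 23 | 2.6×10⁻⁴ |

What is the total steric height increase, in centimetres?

Layer 1 at 23 °C → α = 2.6×10⁻⁴ K⁻¹
Layer 2 at 16 °C → α = 2×10⁻⁴ K⁻¹
Layer 3 at 8.9 °C → α = 1.4×10⁻⁴ K⁻¹
Layer 4 at 2 °C → α = 0.89×10⁻⁴ K⁻¹
0–230 m: 230 × 2.6×10⁻⁴ × 1.9 = 0.11362 m
1 × 2×10⁻⁴ × 280 = 0.05600 m
0.18 × 350 × 1.4×10⁻⁴ = 0.00882 m
1700 × 0.25 × 0.89×10⁻⁴ = 0.037825 m
Δh = 0.11362 + 0.05600 + 0.00882 + 0.037825 = 0.216265 m

about 21.6 cm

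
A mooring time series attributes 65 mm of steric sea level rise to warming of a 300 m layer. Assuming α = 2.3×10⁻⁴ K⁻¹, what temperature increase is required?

about 0.942 °C

ΔT = Δh/(αH) = 0.065 / (2.3×10⁻⁴ × 300) ≈ 0.9420 °C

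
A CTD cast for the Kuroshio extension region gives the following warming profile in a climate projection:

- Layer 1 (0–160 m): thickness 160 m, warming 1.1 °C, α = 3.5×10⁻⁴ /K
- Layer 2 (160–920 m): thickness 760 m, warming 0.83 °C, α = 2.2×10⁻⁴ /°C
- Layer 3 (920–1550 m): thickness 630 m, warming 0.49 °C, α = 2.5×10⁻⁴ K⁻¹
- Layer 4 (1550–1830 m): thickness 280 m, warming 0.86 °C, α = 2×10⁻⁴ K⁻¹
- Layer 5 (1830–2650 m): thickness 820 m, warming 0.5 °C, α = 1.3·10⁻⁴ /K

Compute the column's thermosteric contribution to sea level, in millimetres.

about 379 mm

Layer 1: 3.5×10⁻⁴ × 1.1 × 160 = 0.06160 m
760 × 2.2×10⁻⁴ × 0.83 = 0.138776 m
Layer 3: 630 × 2.5×10⁻⁴ × 0.49 = 0.077175 m
0.86 × 2×10⁻⁴ × 280 = 0.04816 m
1830–2650 m: 820 × 1.3×10⁻⁴ × 0.5 = 0.05330 m
Δh = 0.06160 + 0.138776 + 0.077175 + 0.04816 + 0.05330 = 0.379011 m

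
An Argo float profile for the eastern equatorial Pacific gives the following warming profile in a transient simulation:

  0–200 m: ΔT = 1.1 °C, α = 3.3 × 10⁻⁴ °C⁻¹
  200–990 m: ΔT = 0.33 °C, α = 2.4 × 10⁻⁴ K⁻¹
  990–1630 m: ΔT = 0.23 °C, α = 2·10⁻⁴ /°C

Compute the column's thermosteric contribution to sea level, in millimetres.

Layer 1: 3.3×10⁻⁴ × 200 × 1.1 = 0.07260 m
2.4×10⁻⁴ × 790 × 0.33 = 0.062568 m
2×10⁻⁴ × 0.23 × 640 = 0.02944 m
Δh = 0.07260 + 0.062568 + 0.02944 = 0.164608 m

Δh ≈ 165 mm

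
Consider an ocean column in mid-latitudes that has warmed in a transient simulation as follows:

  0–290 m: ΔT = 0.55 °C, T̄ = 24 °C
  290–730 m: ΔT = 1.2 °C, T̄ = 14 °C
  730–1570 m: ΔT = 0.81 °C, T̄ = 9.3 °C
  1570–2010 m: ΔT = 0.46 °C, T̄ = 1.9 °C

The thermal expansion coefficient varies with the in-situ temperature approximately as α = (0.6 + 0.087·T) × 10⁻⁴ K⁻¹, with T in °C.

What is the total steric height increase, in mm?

Layer 1: α = (0.6 + 0.087×24)×10⁻⁴ = 2.688×10⁻⁴ K⁻¹
Layer 2: α = (0.6 + 0.087×14)×10⁻⁴ = 1.818×10⁻⁴ K⁻¹
Layer 3: α = (0.6 + 0.087×9.3)×10⁻⁴ = 1.4091×10⁻⁴ K⁻¹
Layer 4: α = (0.6 + 0.087×1.9)×10⁻⁴ = 0.7653×10⁻⁴ K⁻¹
0–290 m: 2.688×10⁻⁴ × 290 × 0.55 = 0.0428736 m
1.2 × 440 × 1.818×10⁻⁴ = 0.0959904 m
Layer 3: 1.4091×10⁻⁴ × 0.81 × 840 = 0.095875164 m
1570–2010 m: 0.46 × 0.7653×10⁻⁴ × 440 = 0.015489672 m
Δh = 0.0428736 + 0.0959904 + 0.095875164 + 0.015489672 = 0.250228836 m

250 mm of thermosteric rise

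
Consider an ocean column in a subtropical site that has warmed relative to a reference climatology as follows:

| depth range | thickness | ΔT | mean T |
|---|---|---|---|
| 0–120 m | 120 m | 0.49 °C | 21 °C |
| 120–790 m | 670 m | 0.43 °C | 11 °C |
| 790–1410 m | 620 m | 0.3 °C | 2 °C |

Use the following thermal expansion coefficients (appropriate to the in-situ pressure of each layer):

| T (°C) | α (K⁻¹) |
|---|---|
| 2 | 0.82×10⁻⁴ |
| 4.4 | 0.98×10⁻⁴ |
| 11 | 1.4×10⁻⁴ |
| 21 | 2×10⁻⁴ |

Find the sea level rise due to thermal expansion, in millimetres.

Layer 1 at 21 °C → α = 2×10⁻⁴ K⁻¹
Layer 2 at 11 °C → α = 1.4×10⁻⁴ K⁻¹
Layer 3 at 2 °C → α = 0.82×10⁻⁴ K⁻¹
0–120 m: 0.49 × 2×10⁻⁴ × 120 = 0.01176 m
Layer 2: 1.4×10⁻⁴ × 0.43 × 670 = 0.040334 m
620 × 0.3 × 0.82×10⁻⁴ = 0.015252 m
Δh = 0.01176 + 0.040334 + 0.015252 = 0.067346 m

67.3 mm of thermosteric rise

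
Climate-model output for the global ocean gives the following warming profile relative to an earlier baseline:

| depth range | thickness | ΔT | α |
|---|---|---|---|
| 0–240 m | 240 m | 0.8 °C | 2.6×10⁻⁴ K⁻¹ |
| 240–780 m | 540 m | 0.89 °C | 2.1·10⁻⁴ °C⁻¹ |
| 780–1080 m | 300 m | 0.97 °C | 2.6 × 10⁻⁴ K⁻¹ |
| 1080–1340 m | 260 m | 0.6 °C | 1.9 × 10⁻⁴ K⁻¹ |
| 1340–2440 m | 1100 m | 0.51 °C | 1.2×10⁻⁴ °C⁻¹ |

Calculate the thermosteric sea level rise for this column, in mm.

240 × 0.8 × 2.6×10⁻⁴ = 0.04992 m
540 × 0.89 × 2.1×10⁻⁴ = 0.100926 m
Layer 3: 300 × 0.97 × 2.6×10⁻⁴ = 0.07566 m
1.9×10⁻⁴ × 260 × 0.6 = 0.02964 m
1.2×10⁻⁴ × 0.51 × 1100 = 0.06732 m
Δh = 0.04992 + 0.100926 + 0.07566 + 0.02964 + 0.06732 = 0.323466 m ≈ 323 mm

Δh = 323 mm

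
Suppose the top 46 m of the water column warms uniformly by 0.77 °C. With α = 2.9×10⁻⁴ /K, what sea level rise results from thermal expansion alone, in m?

0.010 m

Δh = αΔT·H = 2.9×10⁻⁴ × 0.77 × 46 = 0.0102718 m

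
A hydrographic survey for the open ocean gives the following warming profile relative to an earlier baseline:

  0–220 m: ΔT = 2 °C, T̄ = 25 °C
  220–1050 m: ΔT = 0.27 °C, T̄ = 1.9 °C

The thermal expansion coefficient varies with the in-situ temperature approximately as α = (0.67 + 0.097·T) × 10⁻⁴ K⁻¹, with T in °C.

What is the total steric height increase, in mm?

160 mm

Layer 1: α = (0.67 + 0.097×25)×10⁻⁴ = 3.095×10⁻⁴ K⁻¹
Layer 2: α = (0.67 + 0.097×1.9)×10⁻⁴ = 0.8543×10⁻⁴ K⁻¹
220 × 3.095×10⁻⁴ × 2 = 0.13618 m
830 × 0.8543×10⁻⁴ × 0.27 = 0.019144863 m
Δh = 0.13618 + 0.019144863 = 0.155324863 m ≈ 160 mm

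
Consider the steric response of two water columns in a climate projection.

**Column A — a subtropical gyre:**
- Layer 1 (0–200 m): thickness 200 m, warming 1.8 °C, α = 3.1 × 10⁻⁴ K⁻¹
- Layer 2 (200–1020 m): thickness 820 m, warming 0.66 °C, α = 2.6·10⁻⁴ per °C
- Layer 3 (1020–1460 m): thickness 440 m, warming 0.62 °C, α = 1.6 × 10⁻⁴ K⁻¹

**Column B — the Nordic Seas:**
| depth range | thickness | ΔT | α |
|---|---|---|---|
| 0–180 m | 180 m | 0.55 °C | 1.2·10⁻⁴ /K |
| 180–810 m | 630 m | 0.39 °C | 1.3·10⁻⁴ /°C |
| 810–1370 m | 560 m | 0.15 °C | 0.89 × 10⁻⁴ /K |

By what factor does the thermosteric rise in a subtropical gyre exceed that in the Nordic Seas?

a factor of 5.8

A 0–200 m: 200 × 1.8 × 3.1×10⁻⁴ = 0.11160 m
A 820 × 2.6×10⁻⁴ × 0.66 = 0.140712 m
A 1020–1460 m: 1.6×10⁻⁴ × 440 × 0.62 = 0.043648 m
A total: 0.29596 m
B 0.55 × 1.2×10⁻⁴ × 180 = 0.01188 m
B 180–810 m: 0.39 × 630 × 1.3×10⁻⁴ = 0.031941 m
B 0.89×10⁻⁴ × 560 × 0.15 = 0.007476 m
B total: 0.051297 m
Ratio: 0.29596 / 0.051297 ≈ 5.770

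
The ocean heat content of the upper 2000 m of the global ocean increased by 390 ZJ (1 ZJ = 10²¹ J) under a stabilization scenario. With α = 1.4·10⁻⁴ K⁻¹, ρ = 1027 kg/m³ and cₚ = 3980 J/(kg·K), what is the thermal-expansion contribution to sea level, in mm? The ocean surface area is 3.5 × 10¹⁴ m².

about 38 mm

Per unit area: Q = 390×10²¹ / (3.5×10¹⁴) ≈ 1.114×10⁹ J/m²
Δh = αQ/(ρcₚ) = 1.4×10⁻⁴ × 1.114×10⁹ / (1027 × 3980) ≈ 0.038156 m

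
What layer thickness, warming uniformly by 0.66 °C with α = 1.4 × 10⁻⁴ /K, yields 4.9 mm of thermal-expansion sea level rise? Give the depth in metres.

H = Δh/(αΔT) = 0.0049 / (1.4×10⁻⁴ × 0.66) ≈ 53.03 m

53.0 m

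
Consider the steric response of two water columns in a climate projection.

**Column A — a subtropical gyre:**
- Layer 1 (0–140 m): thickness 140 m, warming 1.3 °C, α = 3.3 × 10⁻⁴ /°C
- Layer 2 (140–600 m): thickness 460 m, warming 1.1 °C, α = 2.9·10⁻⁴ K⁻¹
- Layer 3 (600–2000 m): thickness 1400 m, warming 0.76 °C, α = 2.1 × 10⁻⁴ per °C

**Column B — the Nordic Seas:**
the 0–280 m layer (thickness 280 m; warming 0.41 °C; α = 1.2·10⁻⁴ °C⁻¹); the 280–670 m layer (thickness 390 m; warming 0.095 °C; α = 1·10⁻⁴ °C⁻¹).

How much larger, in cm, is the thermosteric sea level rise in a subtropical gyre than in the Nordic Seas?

A Layer 1: 1.3 × 3.3×10⁻⁴ × 140 = 0.06006 m
A 140–600 m: 460 × 1.1 × 2.9×10⁻⁴ = 0.14674 m
A Layer 3: 0.76 × 2.1×10⁻⁴ × 1400 = 0.22344 m
A total: 0.43024 m
B 280 × 1.2×10⁻⁴ × 0.41 = 0.013776 m
B 390 × 1×10⁻⁴ × 0.095 = 0.003705 m
B total: 0.017481 m
Difference: 0.43024 − 0.017481 = 0.412759 m

41.3 cm larger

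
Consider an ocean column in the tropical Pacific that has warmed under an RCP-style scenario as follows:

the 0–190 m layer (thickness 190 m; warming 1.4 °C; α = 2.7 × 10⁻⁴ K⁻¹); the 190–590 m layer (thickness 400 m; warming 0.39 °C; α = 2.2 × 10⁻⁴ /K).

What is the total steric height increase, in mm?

about 110 mm

0–190 m: 1.4 × 190 × 2.7×10⁻⁴ = 0.07182 m
190–590 m: 400 × 0.39 × 2.2×10⁻⁴ = 0.03432 m
Δh = 0.07182 + 0.03432 = 0.10614 m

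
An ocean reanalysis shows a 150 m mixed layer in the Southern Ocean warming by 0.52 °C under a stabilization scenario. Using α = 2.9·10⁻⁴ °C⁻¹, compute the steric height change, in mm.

Δh ≈ 23 mm

Δh = αΔT·H = 2.9×10⁻⁴ × 0.52 × 150 = 0.02262 m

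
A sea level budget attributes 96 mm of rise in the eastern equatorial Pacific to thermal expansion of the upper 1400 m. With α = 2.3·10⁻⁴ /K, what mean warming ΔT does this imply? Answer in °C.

ΔT = Δh/(αH) = 0.096 / (2.3×10⁻⁴ × 1400) ≈ 0.2981 °C

about 0.30 °C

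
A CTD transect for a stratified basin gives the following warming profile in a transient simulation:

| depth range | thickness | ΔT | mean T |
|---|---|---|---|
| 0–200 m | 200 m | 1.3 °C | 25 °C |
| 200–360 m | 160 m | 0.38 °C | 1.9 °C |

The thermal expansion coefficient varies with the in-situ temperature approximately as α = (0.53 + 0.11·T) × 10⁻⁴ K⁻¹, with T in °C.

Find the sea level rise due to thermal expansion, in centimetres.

Δh = 9.0 cm

Layer 1: α = (0.53 + 0.11×25)×10⁻⁴ = 3.28×10⁻⁴ K⁻¹
Layer 2: α = (0.53 + 0.11×1.9)×10⁻⁴ = 0.739×10⁻⁴ K⁻¹
0–200 m: 1.3 × 200 × 3.28×10⁻⁴ = 0.08528 m
200–360 m: 160 × 0.38 × 0.739×10⁻⁴ = 0.00449312 m
Δh = 0.08528 + 0.00449312 = 0.08977312 m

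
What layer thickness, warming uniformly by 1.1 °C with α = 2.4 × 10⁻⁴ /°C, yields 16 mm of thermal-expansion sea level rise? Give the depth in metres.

H = Δh/(αΔT) = 0.016 / (2.4×10⁻⁴ × 1.1) ≈ 60.61 m

H ≈ 60.6 m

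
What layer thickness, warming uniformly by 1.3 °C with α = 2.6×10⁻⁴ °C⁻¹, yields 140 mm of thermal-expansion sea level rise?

414 m

H = Δh/(αΔT) = 0.14 / (2.6×10⁻⁴ × 1.3) ≈ 414.2 m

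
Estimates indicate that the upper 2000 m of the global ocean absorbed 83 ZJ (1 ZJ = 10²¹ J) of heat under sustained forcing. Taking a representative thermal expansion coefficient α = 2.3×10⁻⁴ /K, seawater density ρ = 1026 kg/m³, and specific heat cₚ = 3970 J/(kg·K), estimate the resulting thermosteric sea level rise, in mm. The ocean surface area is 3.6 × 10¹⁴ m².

about 13.0 mm

Per unit area: Q = 83×10²¹ / (3.6×10¹⁴) ≈ 2.306×10⁸ J/m²
Δh = αQ/(ρcₚ) = 2.3×10⁻⁴ × 2.306×10⁸ / (1026 × 3970) ≈ 0.013021 m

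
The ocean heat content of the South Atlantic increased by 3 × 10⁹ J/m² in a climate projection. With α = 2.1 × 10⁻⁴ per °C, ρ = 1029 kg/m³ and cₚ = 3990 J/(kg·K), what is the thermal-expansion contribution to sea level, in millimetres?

Δh ≈ 153 mm

Δh = αQ/(ρcₚ) = 2.1×10⁻⁴ × 3×10⁹ / (1029 × 3990) ≈ 0.15344 m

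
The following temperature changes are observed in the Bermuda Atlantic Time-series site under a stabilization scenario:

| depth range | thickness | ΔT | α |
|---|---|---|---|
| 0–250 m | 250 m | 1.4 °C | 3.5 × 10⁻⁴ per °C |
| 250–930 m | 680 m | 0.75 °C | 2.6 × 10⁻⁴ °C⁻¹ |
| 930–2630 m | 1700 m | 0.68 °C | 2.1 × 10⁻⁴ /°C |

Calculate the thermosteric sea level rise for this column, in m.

Layer 1: 1.4 × 250 × 3.5×10⁻⁴ = 0.12250 m
0.75 × 2.6×10⁻⁴ × 680 = 0.13260 m
930–2630 m: 1700 × 0.68 × 2.1×10⁻⁴ = 0.24276 m
Δh = 0.12250 + 0.13260 + 0.24276 = 0.49786 m ≈ 0.498 m

about 0.498 m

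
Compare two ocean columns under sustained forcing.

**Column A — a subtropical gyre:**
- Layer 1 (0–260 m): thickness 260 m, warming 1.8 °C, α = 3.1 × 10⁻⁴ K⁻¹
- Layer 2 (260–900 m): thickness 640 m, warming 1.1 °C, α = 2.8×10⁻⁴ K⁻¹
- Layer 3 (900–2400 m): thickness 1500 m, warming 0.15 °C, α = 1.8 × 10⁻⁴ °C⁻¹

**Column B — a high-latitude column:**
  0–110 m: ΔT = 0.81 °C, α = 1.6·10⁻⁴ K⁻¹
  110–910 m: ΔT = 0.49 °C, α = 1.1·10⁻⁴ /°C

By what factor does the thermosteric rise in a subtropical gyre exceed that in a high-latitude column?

≈ 6.67×

A Layer 1: 260 × 3.1×10⁻⁴ × 1.8 = 0.14508 m
A 640 × 1.1 × 2.8×10⁻⁴ = 0.19712 m
A 0.15 × 1.8×10⁻⁴ × 1500 = 0.04050 m
A total: 0.38270 m
B 110 × 0.81 × 1.6×10⁻⁴ = 0.014256 m
B 110–910 m: 800 × 0.49 × 1.1×10⁻⁴ = 0.04312 m
B total: 0.057376 m
Ratio: 0.38270 / 0.057376 ≈ 6.670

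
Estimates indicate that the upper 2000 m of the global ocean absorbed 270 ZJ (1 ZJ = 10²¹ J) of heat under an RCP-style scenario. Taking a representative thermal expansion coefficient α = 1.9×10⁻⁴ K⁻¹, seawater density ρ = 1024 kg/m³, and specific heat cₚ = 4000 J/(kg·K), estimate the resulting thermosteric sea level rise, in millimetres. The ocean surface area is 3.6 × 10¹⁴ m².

Per unit area: Q = 270×10²¹ / (3.6×10¹⁴) = 7.5×10⁸ J/m²
Δh = αQ/(ρcₚ) = 1.9×10⁻⁴ × 7.5×10⁸ / (1024 × 4000) ≈ 0.03479 m

Δh ≈ 34.8 mm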